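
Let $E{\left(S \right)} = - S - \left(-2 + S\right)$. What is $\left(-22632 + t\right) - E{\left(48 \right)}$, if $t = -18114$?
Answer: $-40652$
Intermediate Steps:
$E{\left(S \right)} = 2 - 2 S$
$\left(-22632 + t\right) - E{\left(48 \right)} = \left(-22632 - 18114\right) - \left(2 - 96\right) = -40746 - \left(2 - 96\right) = -40746 - -94 = -40746 + 94 = -40652$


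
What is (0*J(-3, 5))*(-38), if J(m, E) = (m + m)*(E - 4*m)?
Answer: 0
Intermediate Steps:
J(m, E) = 2*m*(E - 4*m) (J(m, E) = (2*m)*(E - 4*m) = 2*m*(E - 4*m))
(0*J(-3, 5))*(-38) = (0*(2*(-3)*(5 - 4*(-3))))*(-38) = (0*(2*(-3)*(5 + 12)))*(-38) = (0*(2*(-3)*17))*(-38) = (0*(-102))*(-38) = 0*(-38) = 0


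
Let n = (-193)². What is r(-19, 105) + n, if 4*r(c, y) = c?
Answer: 148977/4 ≈ 37244.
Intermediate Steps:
n = 37249
r(c, y) = c/4
r(-19, 105) + n = (¼)*(-19) + 37249 = -19/4 + 37249 = 148977/4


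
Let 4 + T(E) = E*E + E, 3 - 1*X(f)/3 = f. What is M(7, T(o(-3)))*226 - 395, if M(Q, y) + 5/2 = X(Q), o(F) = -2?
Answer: -3672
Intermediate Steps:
X(f) = 9 - 3*f
T(E) = -4 + E + E**2 (T(E) = -4 + (E*E + E) = -4 + (E**2 + E) = -4 + (E + E**2) = -4 + E + E**2)
M(Q, y) = 13/2 - 3*Q (M(Q, y) = -5/2 + (9 - 3*Q) = 13/2 - 3*Q)
M(7, T(o(-3)))*226 - 395 = (13/2 - 3*7)*226 - 395 = (13/2 - 21)*226 - 395 = -29/2*226 - 395 = -3277 - 395 = -3672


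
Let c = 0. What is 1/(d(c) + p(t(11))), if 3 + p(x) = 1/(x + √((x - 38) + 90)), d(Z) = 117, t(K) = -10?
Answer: 6602/751489 + √42/751489 ≈ 0.0087938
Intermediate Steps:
p(x) = -3 + 1/(x + √(52 + x)) (p(x) = -3 + 1/(x + √((x - 38) + 90)) = -3 + 1/(x + √((-38 + x) + 90)) = -3 + 1/(x + √(52 + x)))
1/(d(c) + p(t(11))) = 1/(117 + (1 - 3*(-10) - 3*√(52 - 10))/(-10 + √(52 - 10))) = 1/(117 + (1 + 30 - 3*√42)/(-10 + √42)) = 1/(117 + (31 - 3*√42)/(-10 + √42))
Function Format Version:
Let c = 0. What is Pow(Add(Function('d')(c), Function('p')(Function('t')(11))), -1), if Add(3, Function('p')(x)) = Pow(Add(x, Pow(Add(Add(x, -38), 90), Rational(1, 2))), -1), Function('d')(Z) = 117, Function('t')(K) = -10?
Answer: Add(Rational(6602, 751489), Mul(Rational(1, 751489), Pow(42, Rational(1, 2)))) ≈ 0.0087938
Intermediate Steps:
Function('p')(x) = Add(-3, Pow(Add(x, Pow(Add(52, x), Rational(1, 2))), -1)) (Function('p')(x) = Add(-3, Pow(Add(x, Pow(Add(Add(x, -38), 90), Rational(1, 2))), -1)) = Add(-3, Pow(Add(x, Pow(Add(Add(-38, x), 90), Rational(1, 2))), -1)) = Add(-3, Pow(Add(x, Pow(Add(52, x), Rational(1, 2))), -1)))
Pow(Add(Function('d')(c), Function('p')(Function('t')(11))), -1) = Pow(Add(117, Mul(Pow(Add(-10, Pow(Add(52, -10), Rational(1, 2))), -1), Add(1, Mul(-3, -10), Mul(-3, Pow(Add(52, -10), Rational(1, 2)))))), -1) = Pow(Add(117, Mul(Pow(Add(-10, Pow(42, Rational(1, 2))), -1), Add(1, 30, Mul(-3, Pow(42, Rational(1, 2)))))), -1) = Pow(Add(117, Mul(Pow(Add(-10, Pow(42, Rational(1, 2))), -1), Add(31, Mul(-3, Pow(42, Rational(1, 2)))))), -1)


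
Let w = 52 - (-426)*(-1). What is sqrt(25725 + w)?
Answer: sqrt(25351) ≈ 159.22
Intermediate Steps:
w = -374 (w = 52 - 71*6 = 52 - 426 = -374)
sqrt(25725 + w) = sqrt(25725 - 374) = sqrt(25351)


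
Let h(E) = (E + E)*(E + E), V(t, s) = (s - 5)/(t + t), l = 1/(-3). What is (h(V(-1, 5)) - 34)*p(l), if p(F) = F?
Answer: 34/3 ≈ 11.333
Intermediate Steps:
l = -⅓ ≈ -0.33333
V(t, s) = (-5 + s)/(2*t) (V(t, s) = (-5 + s)/((2*t)) = (-5 + s)*(1/(2*t)) = (-5 + s)/(2*t))
h(E) = 4*E² (h(E) = (2*E)*(2*E) = 4*E²)
(h(V(-1, 5)) - 34)*p(l) = (4*((½)*(-5 + 5)/(-1))² - 34)*(-⅓) = (4*((½)*(-1)*0)² - 34)*(-⅓) = (4*0² - 34)*(-⅓) = (4*0 - 34)*(-⅓) = (0 - 34)*(-⅓) = -34*(-⅓) = 34/3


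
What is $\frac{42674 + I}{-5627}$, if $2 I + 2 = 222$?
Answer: $- \frac{42784}{5627} \approx -7.6033$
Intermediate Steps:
$I = 110$ ($I = -1 + \frac{1}{2} \cdot 222 = -1 + 111 = 110$)
$\frac{42674 + I}{-5627} = \frac{42674 + 110}{-5627} = 42784 \left(- \frac{1}{5627}\right) = - \frac{42784}{5627}$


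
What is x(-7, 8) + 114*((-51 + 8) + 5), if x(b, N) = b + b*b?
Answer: -4290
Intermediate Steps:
x(b, N) = b + b²
x(-7, 8) + 114*((-51 + 8) + 5) = -7*(1 - 7) + 114*((-51 + 8) + 5) = -7*(-6) + 114*(-43 + 5) = 42 + 114*(-38) = 42 - 4332 = -4290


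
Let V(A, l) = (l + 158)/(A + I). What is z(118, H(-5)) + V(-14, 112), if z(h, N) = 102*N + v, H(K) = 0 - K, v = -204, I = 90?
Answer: 11763/38 ≈ 309.55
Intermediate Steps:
H(K) = -K
z(h, N) = -204 + 102*N (z(h, N) = 102*N - 204 = -204 + 102*N)
V(A, l) = (158 + l)/(90 + A) (V(A, l) = (l + 158)/(A + 90) = (158 + l)/(90 + A))
z(118, H(-5)) + V(-14, 112) = (-204 + 102*(-1*(-5))) + (158 + 112)/(90 - 14) = (-204 + 102*5) + 270/76 = (-204 + 510) + (1/76)*270 = 306 + 135/38 = 11763/38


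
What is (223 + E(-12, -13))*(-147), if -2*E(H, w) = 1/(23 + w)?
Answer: -655473/20 ≈ -32774.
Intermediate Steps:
E(H, w) = -1/(2*(23 + w))
(223 + E(-12, -13))*(-147) = (223 - 1/(46 + 2*(-13)))*(-147) = (223 - 1/(46 - 26))*(-147) = (223 - 1/20)*(-147) = (4459/20)*(-147) = -655473/20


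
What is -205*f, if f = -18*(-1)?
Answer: -3690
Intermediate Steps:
f = 18
-205*f = -205*18 = -3690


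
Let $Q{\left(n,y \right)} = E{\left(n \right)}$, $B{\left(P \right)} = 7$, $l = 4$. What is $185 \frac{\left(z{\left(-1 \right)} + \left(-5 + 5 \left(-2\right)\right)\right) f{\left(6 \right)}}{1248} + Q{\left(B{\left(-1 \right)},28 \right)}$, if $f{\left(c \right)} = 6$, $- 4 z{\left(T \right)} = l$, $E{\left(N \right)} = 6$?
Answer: $- \frac{107}{13} \approx -8.2308$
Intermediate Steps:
$z{\left(T \right)} = -1$ ($z{\left(T \right)} = \left(- \frac{1}{4}\right) 4 = -1$)
$Q{\left(n,y \right)} = 6$
$185 \frac{\left(z{\left(-1 \right)} + \left(-5 + 5 \left(-2\right)\right)\right) f{\left(6 \right)}}{1248} + Q{\left(B{\left(-1 \right)},28 \right)} = 185 \frac{\left(-1 + \left(-5 + 5 \left(-2\right)\right)\right) 6}{1248} + 6 = 185 \left(-1 - 15\right) 6 \cdot \frac{1}{1248} + 6 = 185 \left(-16\right) 6 \cdot \frac{1}{1248} + 6 = 185 \left(\left(-96\right) \frac{1}{1248}\right) + 6 = 185 \left(- \frac{1}{13}\right) + 6 = - \frac{185}{13} + 6 = - \frac{107}{13}$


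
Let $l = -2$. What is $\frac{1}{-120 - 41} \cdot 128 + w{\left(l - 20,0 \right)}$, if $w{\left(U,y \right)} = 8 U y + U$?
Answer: $- \frac{3670}{161} \approx -22.795$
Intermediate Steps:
$w{\left(U,y \right)} = U + 8 U y$ ($w{\left(U,y \right)} = 8 U y + U = U + 8 U y$)
$\frac{1}{-120 - 41} \cdot 128 + w{\left(l - 20,0 \right)} = \frac{1}{-120 - 41} \cdot 128 + \left(-2 - 20\right) \left(1 + 8 \cdot 0\right) = \frac{1}{-161} \cdot 128 + \left(-2 - 20\right) \left(1 + 0\right) = \left(- \frac{1}{161}\right) 128 - 22 = - \frac{128}{161} - 22 = - \frac{3670}{161}$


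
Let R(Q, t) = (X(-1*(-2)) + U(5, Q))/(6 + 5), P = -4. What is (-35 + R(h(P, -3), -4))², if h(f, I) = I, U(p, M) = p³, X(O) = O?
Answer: 66564/121 ≈ 550.12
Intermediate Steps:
R(Q, t) = 127/11 (R(Q, t) = (-1*(-2) + 5³)/(6 + 5) = (2 + 125)/11 = 127*(1/11) = 127/11)
(-35 + R(h(P, -3), -4))² = (-35 + 127/11)² = (-258/11)² = 66564/121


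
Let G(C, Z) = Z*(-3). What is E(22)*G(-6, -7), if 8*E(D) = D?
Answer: 231/4 ≈ 57.750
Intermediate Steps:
G(C, Z) = -3*Z
E(D) = D/8
E(22)*G(-6, -7) = ((⅛)*22)*(-3*(-7)) = (11/4)*21 = 231/4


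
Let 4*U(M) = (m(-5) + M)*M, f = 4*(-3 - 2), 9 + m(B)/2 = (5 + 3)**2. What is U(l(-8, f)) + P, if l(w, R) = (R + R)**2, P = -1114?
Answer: 682886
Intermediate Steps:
m(B) = 110 (m(B) = -18 + 2*(5 + 3)**2 = -18 + 2*8**2 = -18 + 2*64 = -18 + 128 = 110)
f = -20 (f = 4*(-5) = -20)
l(w, R) = 4*R**2 (l(w, R) = (2*R)**2 = 4*R**2)
U(M) = M*(110 + M)/4 (U(M) = ((110 + M)*M)/4 = (M*(110 + M))/4 = M*(110 + M)/4)
U(l(-8, f)) + P = (4*(-20)**2)*(110 + 4*(-20)**2)/4 - 1114 = (4*400)*(110 + 4*400)/4 - 1114 = (1/4)*1600*(110 + 1600) - 1114 = (1/4)*1600*1710 - 1114 = 684000 - 1114 = 682886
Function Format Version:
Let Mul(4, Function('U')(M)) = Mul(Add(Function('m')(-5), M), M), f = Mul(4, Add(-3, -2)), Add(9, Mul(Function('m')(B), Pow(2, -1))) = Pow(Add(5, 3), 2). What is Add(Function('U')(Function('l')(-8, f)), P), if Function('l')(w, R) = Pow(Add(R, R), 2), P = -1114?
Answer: 682886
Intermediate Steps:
Function('m')(B) = 110 (Function('m')(B) = Add(-18, Mul(2, Pow(Add(5, 3), 2))) = Add(-18, Mul(2, Pow(8, 2))) = Add(-18, Mul(2, 64)) = Add(-18, 128) = 110)
f = -20 (f = Mul(4, -5) = -20)
Function('l')(w, R) = Mul(4, Pow(R, 2)) (Function('l')(w, R) = Pow(Mul(2, R), 2) = Mul(4, Pow(R, 2)))
Function('U')(M) = Mul(Rational(1, 4), M, Add(110, M)) (Function('U')(M) = Mul(Rational(1, 4), Mul(Add(110, M), M)) = Mul(Rational(1, 4), Mul(M, Add(110, M))) = Mul(Rational(1, 4), M, Add(110, M)))
Add(Function('U')(Function('l')(-8, f)), P) = Add(Mul(Rational(1, 4), Mul(4, Pow(-20, 2)), Add(110, Mul(4, Pow(-20, 2)))), -1114) = Add(Mul(Rational(1, 4), Mul(4, 400), Add(110, Mul(4, 400))), -1114) = Add(Mul(Rational(1, 4), 1600, Add(110, 1600)), -1114) = Add(Mul(Rational(1, 4), 1600, 1710), -1114) = Add(684000, -1114) = 682886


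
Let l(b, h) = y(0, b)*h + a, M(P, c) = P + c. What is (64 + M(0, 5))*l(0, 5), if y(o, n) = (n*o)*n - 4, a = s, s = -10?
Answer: -2070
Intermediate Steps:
a = -10
y(o, n) = -4 + o*n² (y(o, n) = o*n² - 4 = -4 + o*n²)
l(b, h) = -10 - 4*h (l(b, h) = (-4 + 0*b²)*h - 10 = (-4 + 0)*h - 10 = -4*h - 10 = -10 - 4*h)
(64 + M(0, 5))*l(0, 5) = (64 + (0 + 5))*(-10 - 4*5) = (64 + 5)*(-10 - 20) = 69*(-30) = -2070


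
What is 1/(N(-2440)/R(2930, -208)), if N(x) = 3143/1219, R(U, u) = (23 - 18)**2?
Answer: 30475/3143 ≈ 9.6962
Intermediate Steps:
R(U, u) = 25 (R(U, u) = 5**2 = 25)
N(x) = 3143/1219 (N(x) = 3143*(1/1219) = 3143/1219)
1/(N(-2440)/R(2930, -208)) = 1/((3143/1219)/25) = 1/((3143/1219)*(1/25)) = 1/(3143/30475) = 30475/3143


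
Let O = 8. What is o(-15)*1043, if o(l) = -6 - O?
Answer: -14602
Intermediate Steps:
o(l) = -14 (o(l) = -6 - 1*8 = -6 - 8 = -14)
o(-15)*1043 = -14*1043 = -14602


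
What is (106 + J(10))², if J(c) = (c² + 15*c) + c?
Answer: 133956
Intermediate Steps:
J(c) = c² + 16*c
(106 + J(10))² = (106 + 10*(16 + 10))² = (106 + 10*26)² = (106 + 260)² = 366² = 133956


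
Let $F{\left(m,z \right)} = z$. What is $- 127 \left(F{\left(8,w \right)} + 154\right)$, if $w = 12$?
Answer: $-21082$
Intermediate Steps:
$- 127 \left(F{\left(8,w \right)} + 154\right) = - 127 \left(12 + 154\right) = \left(-127\right) 166 = -21082$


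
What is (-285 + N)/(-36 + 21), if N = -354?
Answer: 213/5 ≈ 42.600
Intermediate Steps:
(-285 + N)/(-36 + 21) = (-285 - 354)/(-36 + 21) = -639/(-15) = -639*(-1/15) = 213/5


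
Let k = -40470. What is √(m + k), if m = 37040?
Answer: 7*I*√70 ≈ 58.566*I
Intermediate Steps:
√(m + k) = √(37040 - 40470) = √(-3430) = 7*I*√70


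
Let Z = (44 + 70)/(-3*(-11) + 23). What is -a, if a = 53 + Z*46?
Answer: -2053/14 ≈ -146.64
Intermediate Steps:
Z = 57/28 (Z = 114/(33 + 23) = 114/56 = 114*(1/56) = 57/28 ≈ 2.0357)
a = 2053/14 (a = 53 + (57/28)*46 = 53 + 1311/14 = 2053/14 ≈ 146.64)
-a = -1*2053/14 = -2053/14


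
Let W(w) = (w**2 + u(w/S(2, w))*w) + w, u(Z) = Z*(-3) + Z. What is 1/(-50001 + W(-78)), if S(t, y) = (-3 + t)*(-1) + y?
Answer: -77/3375447 ≈ -2.2812e-5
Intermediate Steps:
S(t, y) = 3 + y - t (S(t, y) = (3 - t) + y = 3 + y - t)
u(Z) = -2*Z (u(Z) = -3*Z + Z = -2*Z)
W(w) = w + w**2 - 2*w**2/(1 + w) (W(w) = (w**2 + (-2*w/(3 + w - 1*2))*w) + w = (w**2 + (-2*w/(3 + w - 2))*w) + w = (w**2 + (-2*w/(1 + w))*w) + w = (w**2 - 2*w**2/(1 + w)) + w = w + w**2 - 2*w**2/(1 + w))
1/(-50001 + W(-78)) = 1/(-50001 + (-78 + (-78)**3)/(1 - 78)) = 1/(-50001 + (-78 - 474552)/(-77)) = 1/(-50001 - 1/77*(-474630)) = 1/(-50001 + 474630/77) = 1/(-3375447/77) = -77/3375447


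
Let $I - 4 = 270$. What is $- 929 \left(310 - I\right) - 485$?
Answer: $-33929$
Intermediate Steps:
$I = 274$ ($I = 4 + 270 = 274$)
$- 929 \left(310 - I\right) - 485 = - 929 \left(310 - 274\right) - 485 = \left(-929\right) 36 - 485 = -33444 - 485 = -33929$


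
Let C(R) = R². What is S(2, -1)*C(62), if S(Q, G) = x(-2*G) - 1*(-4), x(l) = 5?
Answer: 34596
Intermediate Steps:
S(Q, G) = 9 (S(Q, G) = 5 - 1*(-4) = 5 + 4 = 9)
S(2, -1)*C(62) = 9*62² = 9*3844 = 34596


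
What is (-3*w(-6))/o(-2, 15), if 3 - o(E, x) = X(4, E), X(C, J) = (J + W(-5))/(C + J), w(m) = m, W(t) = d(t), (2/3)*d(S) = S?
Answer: 72/31 ≈ 2.3226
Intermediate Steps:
d(S) = 3*S/2
W(t) = 3*t/2
X(C, J) = (-15/2 + J)/(C + J) (X(C, J) = (J + (3/2)*(-5))/(C + J) = (J - 15/2)/(C + J) = (-15/2 + J)/(C + J))
o(E, x) = 3 - (-15/2 + E)/(4 + E)
(-3*w(-6))/o(-2, 15) = (-3*(-6))/(((39 + 4*(-2))/(2*(4 - 2)))) = 18/(((½)*(39 - 8)/2)) = 18/(((½)*(½)*31)) = 18/(31/4) = 18*(4/31) = 72/31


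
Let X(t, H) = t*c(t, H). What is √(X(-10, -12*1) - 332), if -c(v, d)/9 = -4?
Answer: 2*I*√173 ≈ 26.306*I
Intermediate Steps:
c(v, d) = 36 (c(v, d) = -9*(-4) = 36)
X(t, H) = 36*t (X(t, H) = t*36 = 36*t)
√(X(-10, -12*1) - 332) = √(36*(-10) - 332) = √(-360 - 332) = √(-692) = 2*I*√173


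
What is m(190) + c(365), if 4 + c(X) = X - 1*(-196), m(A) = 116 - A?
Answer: 483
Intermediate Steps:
c(X) = 192 + X (c(X) = -4 + (X - 1*(-196)) = -4 + (X + 196) = -4 + (196 + X) = 192 + X)
m(190) + c(365) = (116 - 1*190) + (192 + 365) = (116 - 190) + 557 = -74 + 557 = 483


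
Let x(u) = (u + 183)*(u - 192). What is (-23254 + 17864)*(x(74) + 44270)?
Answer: -75158160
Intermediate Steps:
x(u) = (-192 + u)*(183 + u) (x(u) = (183 + u)*(-192 + u) = (-192 + u)*(183 + u))
(-23254 + 17864)*(x(74) + 44270) = (-23254 + 17864)*((-35136 + 74**2 - 9*74) + 44270) = -5390*((-35136 + 5476 - 666) + 44270) = -5390*(-30326 + 44270) = -5390*13944 = -75158160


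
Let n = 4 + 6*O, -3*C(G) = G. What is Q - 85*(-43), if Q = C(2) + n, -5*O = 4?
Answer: 54803/15 ≈ 3653.5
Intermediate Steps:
O = -4/5 (O = -1/5*4 = -4/5 ≈ -0.80000)
C(G) = -G/3
n = -4/5 (n = 4 + 6*(-4/5) = 4 - 24/5 = -4/5 ≈ -0.80000)
Q = -22/15 (Q = -1/3*2 - 4/5 = -2/3 - 4/5 = -22/15 ≈ -1.4667)
Q - 85*(-43) = -22/15 - 85*(-43) = -22/15 + 3655 = 54803/15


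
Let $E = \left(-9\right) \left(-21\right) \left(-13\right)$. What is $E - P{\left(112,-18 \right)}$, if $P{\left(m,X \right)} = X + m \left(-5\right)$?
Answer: $-1879$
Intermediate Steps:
$P{\left(m,X \right)} = X - 5 m$
$E = -2457$ ($E = 189 \left(-13\right) = -2457$)
$E - P{\left(112,-18 \right)} = -2457 - \left(-18 - 560\right) = -2457 - -578 = -2457 + 578 = -1879$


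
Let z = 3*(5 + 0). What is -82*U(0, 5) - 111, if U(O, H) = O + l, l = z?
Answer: -1341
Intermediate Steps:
z = 15 (z = 3*5 = 15)
l = 15
U(O, H) = 15 + O (U(O, H) = O + 15 = 15 + O)
-82*U(0, 5) - 111 = -82*(15 + 0) - 111 = -82*15 - 111 = -1230 - 111 = -1341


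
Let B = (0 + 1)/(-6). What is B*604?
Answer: -302/3 ≈ -100.67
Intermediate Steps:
B = -⅙ (B = 1*(-⅙) = -⅙ ≈ -0.16667)
B*604 = -⅙*604 = -302/3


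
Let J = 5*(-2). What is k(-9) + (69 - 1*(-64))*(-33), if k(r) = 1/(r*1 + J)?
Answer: -83392/19 ≈ -4389.1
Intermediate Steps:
J = -10
k(r) = 1/(-10 + r) (k(r) = 1/(r*1 - 10) = 1/(r - 10) = 1/(-10 + r))
k(-9) + (69 - 1*(-64))*(-33) = 1/(-10 - 9) + (69 - 1*(-64))*(-33) = 1/(-19) + (69 + 64)*(-33) = -1/19 + 133*(-33) = -1/19 - 4389 = -83392/19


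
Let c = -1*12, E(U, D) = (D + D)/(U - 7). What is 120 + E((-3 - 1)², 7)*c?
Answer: 304/3 ≈ 101.33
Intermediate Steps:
E(U, D) = 2*D/(-7 + U) (E(U, D) = (2*D)/(-7 + U) = 2*D/(-7 + U))
c = -12
120 + E((-3 - 1)², 7)*c = 120 + (2*7/(-7 + (-3 - 1)²))*(-12) = 120 + (2*7/(-7 + (-4)²))*(-12) = 120 + (2*7/(-7 + 16))*(-12) = 120 + (2*7/9)*(-12) = 120 + (2*7*(⅑))*(-12) = 120 + (14/9)*(-12) = 120 - 56/3 = 304/3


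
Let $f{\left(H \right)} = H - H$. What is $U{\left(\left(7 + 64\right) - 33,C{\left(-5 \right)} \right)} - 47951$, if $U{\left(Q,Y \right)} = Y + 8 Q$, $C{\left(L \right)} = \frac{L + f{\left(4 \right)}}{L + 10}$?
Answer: $-47648$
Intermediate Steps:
$f{\left(H \right)} = 0$
$C{\left(L \right)} = \frac{L}{10 + L}$ ($C{\left(L \right)} = \frac{L + 0}{L + 10} = \frac{L}{10 + L}$)
$U{\left(\left(7 + 64\right) - 33,C{\left(-5 \right)} \right)} - 47951 = \left(- \frac{5}{10 - 5} + 8 \left(\left(7 + 64\right) - 33\right)\right) - 47951 = \left(- \frac{5}{5} + 8 \left(71 - 33\right)\right) - 47951 = \left(\left(-5\right) \frac{1}{5} + 8 \cdot 38\right) - 47951 = \left(-1 + 304\right) - 47951 = 303 - 47951 = -47648$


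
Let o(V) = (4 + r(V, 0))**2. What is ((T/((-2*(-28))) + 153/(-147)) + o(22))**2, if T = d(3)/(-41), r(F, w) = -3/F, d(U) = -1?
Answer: 729367732362481/3781904762944 ≈ 192.86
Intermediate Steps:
o(V) = (4 - 3/V)**2
T = 1/41 (T = -1/(-41) = -1*(-1/41) = 1/41 ≈ 0.024390)
((T/((-2*(-28))) + 153/(-147)) + o(22))**2 = ((1/(41*((-2*(-28)))) + 153/(-147)) + (-3 + 4*22)**2/22**2)**2 = (((1/41)/56 + 153*(-1/147)) + (-3 + 88)**2/484)**2 = (((1/41)*(1/56) - 51/49) + (1/484)*85**2)**2 = ((1/2296 - 51/49) + (1/484)*7225)**2 = (-16721/16072 + 7225/484)**2 = (27006809/1944712)**2 = 729367732362481/3781904762944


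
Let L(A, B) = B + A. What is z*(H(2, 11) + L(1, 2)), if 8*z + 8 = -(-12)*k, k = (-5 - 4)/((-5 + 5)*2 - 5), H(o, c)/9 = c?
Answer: 867/5 ≈ 173.40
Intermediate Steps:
H(o, c) = 9*c
L(A, B) = A + B
k = 9/5 (k = -9/(0*2 - 5) = -9/(0 - 5) = -9/(-5) = -9*(-⅕) = 9/5 ≈ 1.8000)
z = 17/10 (z = -1 + (-(-12)*9/5)/8 = -1 + (-1*(-108/5))/8 = -1 + (⅛)*(108/5) = -1 + 27/10 = 17/10 ≈ 1.7000)
z*(H(2, 11) + L(1, 2)) = 17*(9*11 + (1 + 2))/10 = 17*(99 + 3)/10 = (17/10)*102 = 867/5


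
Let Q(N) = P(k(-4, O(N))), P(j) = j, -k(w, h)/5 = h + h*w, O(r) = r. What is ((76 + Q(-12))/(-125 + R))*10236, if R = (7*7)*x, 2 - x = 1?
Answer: 266136/19 ≈ 14007.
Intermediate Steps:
x = 1 (x = 2 - 1*1 = 2 - 1 = 1)
k(w, h) = -5*h - 5*h*w (k(w, h) = -5*(h + h*w) = -5*h - 5*h*w)
R = 49 (R = (7*7)*1 = 49*1 = 49)
Q(N) = 15*N (Q(N) = -5*N*(1 - 4) = -5*N*(-3) = 15*N)
((76 + Q(-12))/(-125 + R))*10236 = ((76 + 15*(-12))/(-125 + 49))*10236 = ((76 - 180)/(-76))*10236 = -104*(-1/76)*10236 = (26/19)*10236 = 266136/19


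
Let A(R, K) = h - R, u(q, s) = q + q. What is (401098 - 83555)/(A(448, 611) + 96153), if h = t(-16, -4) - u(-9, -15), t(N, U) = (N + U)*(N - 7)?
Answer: 317543/96183 ≈ 3.3014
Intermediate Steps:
t(N, U) = (-7 + N)*(N + U) (t(N, U) = (N + U)*(-7 + N) = (-7 + N)*(N + U))
u(q, s) = 2*q
h = 478 (h = ((-16)² - 7*(-16) - 7*(-4) - 16*(-4)) - 2*(-9) = (256 + 112 + 28 + 64) - 1*(-18) = 460 + 18 = 478)
A(R, K) = 478 - R
(401098 - 83555)/(A(448, 611) + 96153) = (401098 - 83555)/((478 - 1*448) + 96153) = 317543/((478 - 448) + 96153) = 317543/(30 + 96153) = 317543/96183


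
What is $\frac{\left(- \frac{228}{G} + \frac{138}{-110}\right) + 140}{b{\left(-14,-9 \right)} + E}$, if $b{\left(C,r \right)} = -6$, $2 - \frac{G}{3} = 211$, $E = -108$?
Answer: $- \frac{7651}{6270} \approx -1.2203$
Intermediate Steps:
$G = -627$ ($G = 6 - 633 = -627$)
$\frac{\left(- \frac{228}{G} + \frac{138}{-110}\right) + 140}{b{\left(-14,-9 \right)} + E} = \frac{\left(- \frac{228}{-627} + \frac{138}{-110}\right) + 140}{-6 - 108} = \frac{\left(\left(-228\right) \left(- \frac{1}{627}\right) + 138 \left(- \frac{1}{110}\right)\right) + 140}{-114} = \left(\left(\frac{4}{11} - \frac{69}{55}\right) + 140\right) \left(- \frac{1}{114}\right) = \left(- \frac{49}{55} + 140\right) \left(- \frac{1}{114}\right) = \frac{7651}{55} \left(- \frac{1}{114}\right) = - \frac{7651}{6270}$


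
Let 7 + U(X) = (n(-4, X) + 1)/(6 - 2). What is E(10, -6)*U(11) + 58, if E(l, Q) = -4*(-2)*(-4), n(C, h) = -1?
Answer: 282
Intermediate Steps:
E(l, Q) = -32 (E(l, Q) = 8*(-4) = -32)
U(X) = -7 (U(X) = -7 + (-1 + 1)/(6 - 2) = -7 + 0/4 = -7 + 0*(¼) = -7 + 0 = -7)
E(10, -6)*U(11) + 58 = -32*(-7) + 58 = 224 + 58 = 282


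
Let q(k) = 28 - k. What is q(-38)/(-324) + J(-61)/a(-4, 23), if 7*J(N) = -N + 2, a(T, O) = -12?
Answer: -103/108 ≈ -0.95370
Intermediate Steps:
J(N) = 2/7 - N/7 (J(N) = (-N + 2)/7 = (2 - N)/7 = 2/7 - N/7)
q(-38)/(-324) + J(-61)/a(-4, 23) = (28 - 1*(-38))/(-324) + (2/7 - 1/7*(-61))/(-12) = (28 + 38)*(-1/324) + (2/7 + 61/7)*(-1/12) = 66*(-1/324) + 9*(-1/12) = -11/54 - 3/4 = -103/108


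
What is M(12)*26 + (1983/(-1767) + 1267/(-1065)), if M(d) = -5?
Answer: -82997278/627285 ≈ -132.31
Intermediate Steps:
M(12)*26 + (1983/(-1767) + 1267/(-1065)) = -5*26 + (1983/(-1767) + 1267/(-1065)) = -130 + (1983*(-1/1767) + 1267*(-1/1065)) = -130 + (-661/589 - 1267/1065) = -130 - 1450228/627285 = -82997278/627285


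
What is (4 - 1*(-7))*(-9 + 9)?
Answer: 0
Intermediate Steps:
(4 - 1*(-7))*(-9 + 9) = (4 + 7)*0 = 11*0 = 0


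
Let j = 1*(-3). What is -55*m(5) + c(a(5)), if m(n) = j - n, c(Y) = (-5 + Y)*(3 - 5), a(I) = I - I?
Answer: 450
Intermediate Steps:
a(I) = 0
c(Y) = 10 - 2*Y (c(Y) = (-5 + Y)*(-2) = 10 - 2*Y)
j = -3
m(n) = -3 - n
-55*m(5) + c(a(5)) = -55*(-3 - 1*5) + (10 - 2*0) = -55*(-3 - 5) + (10 + 0) = -55*(-8) + 10 = 440 + 10 = 450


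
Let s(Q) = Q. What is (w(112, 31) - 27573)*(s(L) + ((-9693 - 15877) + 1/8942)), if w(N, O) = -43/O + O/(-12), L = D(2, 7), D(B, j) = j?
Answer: 137938994405905/195672 ≈ 7.0495e+8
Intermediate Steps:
L = 7
w(N, O) = -43/O - O/12 (w(N, O) = -43/O + O*(-1/12) = -43/O - O/12)
(w(112, 31) - 27573)*(s(L) + ((-9693 - 15877) + 1/8942)) = ((-43/31 - 1/12*31) - 27573)*(7 + ((-9693 - 15877) + 1/8942)) = ((-43*1/31 - 31/12) - 27573)*(7 + (-25570 + 1/8942)) = ((-43/31 - 31/12) - 27573)*(7 - 228646939/8942) = (-1477/372 - 27573)*(-228584345/8942) = -10258633/372*(-228584345/8942) = 137938994405905/195672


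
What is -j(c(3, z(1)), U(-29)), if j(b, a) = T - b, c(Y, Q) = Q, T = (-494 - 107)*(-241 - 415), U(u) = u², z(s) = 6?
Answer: -394250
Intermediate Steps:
T = 394256 (T = -601*(-656) = 394256)
j(b, a) = 394256 - b
-j(c(3, z(1)), U(-29)) = -(394256 - 1*6) = -(394256 - 6) = -1*394250 = -394250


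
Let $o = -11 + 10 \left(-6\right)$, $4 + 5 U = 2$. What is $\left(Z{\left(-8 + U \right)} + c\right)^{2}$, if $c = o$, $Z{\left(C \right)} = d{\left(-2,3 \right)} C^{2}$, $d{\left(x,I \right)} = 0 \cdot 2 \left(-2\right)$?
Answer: $5041$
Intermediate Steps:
$U = - \frac{2}{5}$ ($U = - \frac{4}{5} + \frac{1}{5} \cdot 2 = - \frac{4}{5} + \frac{2}{5} = - \frac{2}{5} \approx -0.4$)
$d{\left(x,I \right)} = 0$ ($d{\left(x,I \right)} = 0 \left(-2\right) = 0$)
$o = -71$ ($o = -11 - 60 = -71$)
$Z{\left(C \right)} = 0$ ($Z{\left(C \right)} = 0 C^{2} = 0$)
$c = -71$
$\left(Z{\left(-8 + U \right)} + c\right)^{2} = \left(0 - 71\right)^{2} = \left(-71\right)^{2} = 5041$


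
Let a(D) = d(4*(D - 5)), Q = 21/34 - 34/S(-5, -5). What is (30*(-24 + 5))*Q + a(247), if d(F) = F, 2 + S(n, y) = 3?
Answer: 339931/17 ≈ 19996.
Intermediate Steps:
S(n, y) = 1 (S(n, y) = -2 + 3 = 1)
Q = -1135/34 (Q = 21/34 - 34/1 = 21*(1/34) - 34*1 = 21/34 - 34 = -1135/34 ≈ -33.382)
a(D) = -20 + 4*D (a(D) = 4*(D - 5) = 4*(-5 + D) = -20 + 4*D)
(30*(-24 + 5))*Q + a(247) = (30*(-24 + 5))*(-1135/34) + (-20 + 4*247) = (30*(-19))*(-1135/34) + (-20 + 988) = -570*(-1135/34) + 968 = 323475/17 + 968 = 339931/17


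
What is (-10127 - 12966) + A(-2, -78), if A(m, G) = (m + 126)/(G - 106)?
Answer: -1062309/46 ≈ -23094.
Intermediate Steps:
A(m, G) = (126 + m)/(-106 + G)
(-10127 - 12966) + A(-2, -78) = (-10127 - 12966) + (126 - 2)/(-106 - 78) = -23093 + 124/(-184) = -23093 - 1/184*124 = -23093 - 31/46 = -1062309/46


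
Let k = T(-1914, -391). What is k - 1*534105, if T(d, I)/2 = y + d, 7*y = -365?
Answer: -3766261/7 ≈ -5.3804e+5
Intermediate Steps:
y = -365/7 (y = (⅐)*(-365) = -365/7 ≈ -52.143)
T(d, I) = -730/7 + 2*d (T(d, I) = 2*(-365/7 + d) = -730/7 + 2*d)
k = -27526/7 (k = -730/7 + 2*(-1914) = -730/7 - 3828 = -27526/7 ≈ -3932.3)
k - 1*534105 = -27526/7 - 1*534105 = -27526/7 - 534105 = -3766261/7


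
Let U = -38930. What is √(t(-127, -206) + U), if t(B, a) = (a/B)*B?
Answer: 4*I*√2446 ≈ 197.83*I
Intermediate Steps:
t(B, a) = a
√(t(-127, -206) + U) = √(-206 - 38930) = √(-39136) = 4*I*√2446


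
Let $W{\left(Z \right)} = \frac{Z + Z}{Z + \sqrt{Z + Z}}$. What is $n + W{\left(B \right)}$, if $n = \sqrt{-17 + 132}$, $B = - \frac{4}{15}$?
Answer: $\frac{4}{17} + \sqrt{115} + \frac{2 i \sqrt{30}}{17} \approx 10.959 + 0.64438 i$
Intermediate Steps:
$B = - \frac{4}{15}$ ($B = \left(-4\right) \frac{1}{15} = - \frac{4}{15} \approx -0.26667$)
$n = \sqrt{115} \approx 10.724$
$W{\left(Z \right)} = \frac{2 Z}{Z + \sqrt{2} \sqrt{Z}}$ ($W{\left(Z \right)} = \frac{2 Z}{Z + \sqrt{2 Z}} = \frac{2 Z}{Z + \sqrt{2} \sqrt{Z}}$)
$n + W{\left(B \right)} = \sqrt{115} + 2 \left(- \frac{4}{15}\right) \frac{1}{- \frac{4}{15} + \sqrt{2} \sqrt{- \frac{4}{15}}} = \sqrt{115} + 2 \left(- \frac{4}{15}\right) \frac{1}{- \frac{4}{15} + \sqrt{2} \frac{2 i \sqrt{15}}{15}} = \sqrt{115} + 2 \left(- \frac{4}{15}\right) \frac{1}{- \frac{4}{15} + \frac{2 i \sqrt{30}}{15}} = \sqrt{115} - \frac{8}{15 \left(- \frac{4}{15} + \frac{2 i \sqrt{30}}{15}\right)}$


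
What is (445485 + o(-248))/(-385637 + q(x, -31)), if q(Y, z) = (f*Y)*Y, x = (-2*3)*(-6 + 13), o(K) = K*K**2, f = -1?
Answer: 14807507/387401 ≈ 38.223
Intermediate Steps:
o(K) = K**3
x = -42 (x = -6*7 = -42)
q(Y, z) = -Y**2 (q(Y, z) = (-Y)*Y = -Y**2)
(445485 + o(-248))/(-385637 + q(x, -31)) = (445485 + (-248)**3)/(-385637 - 1*(-42)**2) = (445485 - 15252992)/(-385637 - 1*1764) = -14807507/(-385637 - 1764) = -14807507/(-387401) = -14807507*(-1/387401) = 14807507/387401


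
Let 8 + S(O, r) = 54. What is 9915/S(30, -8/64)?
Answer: 9915/46 ≈ 215.54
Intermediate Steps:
S(O, r) = 46 (S(O, r) = -8 + 54 = 46)
9915/S(30, -8/64) = 9915/46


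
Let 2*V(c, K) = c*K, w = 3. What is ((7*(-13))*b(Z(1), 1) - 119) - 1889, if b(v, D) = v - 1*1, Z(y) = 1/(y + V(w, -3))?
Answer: -1891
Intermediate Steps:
V(c, K) = K*c/2 (V(c, K) = (c*K)/2 = (K*c)/2 = K*c/2)
Z(y) = 1/(-9/2 + y) (Z(y) = 1/(y + (1/2)*(-3)*3) = 1/(y - 9/2) = 1/(-9/2 + y))
b(v, D) = -1 + v (b(v, D) = v - 1 = -1 + v)
((7*(-13))*b(Z(1), 1) - 119) - 1889 = ((7*(-13))*(-1 + 2/(-9 + 2*1)) - 119) - 1889 = (-91*(-1 + 2/(-9 + 2)) - 119) - 1889 = (-91*(-1 + 2/(-7)) - 119) - 1889 = (-91*(-1 + 2*(-1/7)) - 119) - 1889 = (-91*(-1 - 2/7) - 119) - 1889 = (-91*(-9/7) - 119) - 1889 = (117 - 119) - 1889 = -2 - 1889 = -1891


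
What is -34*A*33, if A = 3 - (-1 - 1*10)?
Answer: -15708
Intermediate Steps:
A = 14 (A = 3 - (-1 - 10) = 3 - 1*(-11) = 3 + 11 = 14)
-34*A*33 = -34*14*33 = -476*33 = -15708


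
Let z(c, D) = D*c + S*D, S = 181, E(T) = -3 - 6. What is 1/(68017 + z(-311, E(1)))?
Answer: 1/69187 ≈ 1.4454e-5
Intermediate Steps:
E(T) = -9
z(c, D) = 181*D + D*c (z(c, D) = D*c + 181*D = 181*D + D*c)
1/(68017 + z(-311, E(1))) = 1/(68017 - 9*(181 - 311)) = 1/(68017 - 9*(-130)) = 1/(68017 + 1170) = 1/69187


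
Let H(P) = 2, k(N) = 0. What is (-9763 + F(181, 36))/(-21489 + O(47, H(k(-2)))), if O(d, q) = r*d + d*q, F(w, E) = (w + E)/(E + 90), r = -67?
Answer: 175703/441792 ≈ 0.39771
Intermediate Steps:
F(w, E) = (E + w)/(90 + E)
O(d, q) = -67*d + d*q
(-9763 + F(181, 36))/(-21489 + O(47, H(k(-2)))) = (-9763 + (36 + 181)/(90 + 36))/(-21489 + 47*(-67 + 2)) = (-9763 + 217/126)/(-21489 + 47*(-65)) = (-9763 + (1/126)*217)/(-21489 - 3055) = (-9763 + 31/18)/(-24544) = -175703/18*(-1/24544) = 175703/441792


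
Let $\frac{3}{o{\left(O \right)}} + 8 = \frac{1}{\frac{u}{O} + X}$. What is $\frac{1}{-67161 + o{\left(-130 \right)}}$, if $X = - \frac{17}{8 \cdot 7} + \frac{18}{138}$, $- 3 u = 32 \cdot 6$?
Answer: $- \frac{130048}{8734233891} \approx -1.4889 \cdot 10^{-5}$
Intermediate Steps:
$u = -64$ ($u = - \frac{32 \cdot 6}{3} = \left(- \frac{1}{3}\right) 192 = -64$)
$X = - \frac{223}{1288}$ ($X = - \frac{17}{56} + 18 \cdot \frac{1}{138} = \left(-17\right) \frac{1}{56} + \frac{3}{23} = - \frac{17}{56} + \frac{3}{23} = - \frac{223}{1288} \approx -0.17314$)
$o{\left(O \right)} = \frac{3}{-8 + \frac{1}{- \frac{223}{1288} - \frac{64}{O}}}$ ($o{\left(O \right)} = \frac{3}{-8 + \frac{1}{- \frac{64}{O} - \frac{223}{1288}}} = \frac{3}{-8 + \frac{1}{- \frac{223}{1288} - \frac{64}{O}}}$)
$\frac{1}{-67161 + o{\left(-130 \right)}} = \frac{1}{-67161 + \frac{3 \left(-82432 - -28990\right)}{1024 \left(644 + 3 \left(-130\right)\right)}} = \frac{1}{-67161 + \frac{3 \left(-82432 + 28990\right)}{1024 \left(644 - 390\right)}} = \frac{1}{-67161 + \frac{3}{1024} \cdot \frac{1}{254} \left(-53442\right)} = \frac{1}{-67161 - \frac{80163}{130048}} = \frac{1}{- \frac{8734233891}{130048}} = - \frac{130048}{8734233891}$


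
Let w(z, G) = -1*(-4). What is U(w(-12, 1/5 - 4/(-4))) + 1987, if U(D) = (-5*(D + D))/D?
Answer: 1977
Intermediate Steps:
w(z, G) = 4
U(D) = -10 (U(D) = (-10*D)/D = -10)
U(w(-12, 1/5 - 4/(-4))) + 1987 = -10 + 1987 = 1977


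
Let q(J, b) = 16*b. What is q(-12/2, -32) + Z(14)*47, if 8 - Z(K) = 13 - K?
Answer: -89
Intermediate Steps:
Z(K) = -5 + K (Z(K) = 8 - (13 - K) = 8 + (-13 + K) = -5 + K)
q(-12/2, -32) + Z(14)*47 = 16*(-32) + (-5 + 14)*47 = -512 + 9*47 = -512 + 423 = -89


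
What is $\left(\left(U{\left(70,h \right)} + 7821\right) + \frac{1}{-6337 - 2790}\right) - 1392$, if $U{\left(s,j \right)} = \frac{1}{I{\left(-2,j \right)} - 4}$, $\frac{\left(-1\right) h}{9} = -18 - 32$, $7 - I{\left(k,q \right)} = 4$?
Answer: $\frac{58668355}{9127} \approx 6428.0$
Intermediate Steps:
$I{\left(k,q \right)} = 3$ ($I{\left(k,q \right)} = 7 - 4 = 3$)
$h = 450$ ($h = - 9 \left(-18 - 32\right) = \left(-9\right) \left(-50\right) = 450$)
$U{\left(s,j \right)} = -1$ ($U{\left(s,j \right)} = \frac{1}{3 - 4} = \frac{1}{-1} = -1$)
$\left(\left(U{\left(70,h \right)} + 7821\right) + \frac{1}{-6337 - 2790}\right) - 1392 = \left(\left(-1 + 7821\right) + \frac{1}{-6337 - 2790}\right) - 1392 = \left(7820 + \frac{1}{-9127}\right) - 1392 = \left(7820 - \frac{1}{9127}\right) - 1392 = \frac{71373139}{9127} - 1392 = \frac{58668355}{9127}$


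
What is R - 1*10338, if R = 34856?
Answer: 24518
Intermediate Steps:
R - 1*10338 = 34856 - 1*10338 = 34856 - 10338 = 24518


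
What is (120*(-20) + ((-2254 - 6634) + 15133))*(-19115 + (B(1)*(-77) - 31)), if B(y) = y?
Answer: -73912435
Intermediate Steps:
(120*(-20) + ((-2254 - 6634) + 15133))*(-19115 + (B(1)*(-77) - 31)) = (120*(-20) + ((-2254 - 6634) + 15133))*(-19115 + (1*(-77) - 31)) = (-2400 + (-8888 + 15133))*(-19115 + (-77 - 31)) = (-2400 + 6245)*(-19115 - 108) = 3845*(-19223) = -73912435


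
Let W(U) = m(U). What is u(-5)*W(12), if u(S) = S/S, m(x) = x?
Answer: 12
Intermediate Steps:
u(S) = 1
W(U) = U
u(-5)*W(12) = 1*12 = 12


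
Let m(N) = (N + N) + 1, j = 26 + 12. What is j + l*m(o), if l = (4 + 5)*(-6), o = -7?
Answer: 740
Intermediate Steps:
j = 38
m(N) = 1 + 2*N (m(N) = 2*N + 1 = 1 + 2*N)
l = -54 (l = 9*(-6) = -54)
j + l*m(o) = 38 - 54*(1 + 2*(-7)) = 38 - 54*(1 - 14) = 38 - 54*(-13) = 38 + 702 = 740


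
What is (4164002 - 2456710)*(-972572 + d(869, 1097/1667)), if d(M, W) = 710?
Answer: -1659252217704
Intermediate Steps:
(4164002 - 2456710)*(-972572 + d(869, 1097/1667)) = (4164002 - 2456710)*(-972572 + 710) = 1707292*(-971862) = -1659252217704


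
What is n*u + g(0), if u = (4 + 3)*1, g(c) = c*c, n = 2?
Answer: 14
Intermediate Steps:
g(c) = c**2
u = 7 (u = 7*1 = 7)
n*u + g(0) = 2*7 + 0**2 = 14 + 0 = 14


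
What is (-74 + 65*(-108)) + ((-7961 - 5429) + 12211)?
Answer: -8273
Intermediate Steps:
(-74 + 65*(-108)) + ((-7961 - 5429) + 12211) = (-74 - 7020) + (-13390 + 12211) = -7094 - 1179 = -8273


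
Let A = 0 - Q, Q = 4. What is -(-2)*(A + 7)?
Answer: 6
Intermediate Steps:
A = -4 (A = 0 - 1*4 = 0 - 4 = -4)
-(-2)*(A + 7) = -(-2)*(-4 + 7) = -(-2)*3 = -1*(-6) = 6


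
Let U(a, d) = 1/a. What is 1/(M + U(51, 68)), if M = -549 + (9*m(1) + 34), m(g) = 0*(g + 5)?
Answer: -51/26264 ≈ -0.0019418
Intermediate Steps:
m(g) = 0 (m(g) = 0*(5 + g) = 0)
M = -515 (M = -549 + (9*0 + 34) = -549 + (0 + 34) = -549 + 34 = -515)
1/(M + U(51, 68)) = 1/(-515 + 1/51) = 1/(-26264/51) = -51/26264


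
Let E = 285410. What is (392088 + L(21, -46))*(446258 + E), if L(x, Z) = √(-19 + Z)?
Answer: 286878242784 + 731668*I*√65 ≈ 2.8688e+11 + 5.8989e+6*I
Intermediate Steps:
(392088 + L(21, -46))*(446258 + E) = (392088 + √(-19 - 46))*(446258 + 285410) = (392088 + √(-65))*731668 = (392088 + I*√65)*731668 = 286878242784 + 731668*I*√65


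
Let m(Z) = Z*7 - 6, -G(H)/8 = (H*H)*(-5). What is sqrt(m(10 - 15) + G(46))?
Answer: sqrt(84599) ≈ 290.86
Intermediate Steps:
G(H) = 40*H**2 (G(H) = -8*H*H*(-5) = -8*H**2*(-5) = -(-40)*H**2 = 40*H**2)
m(Z) = -6 + 7*Z (m(Z) = 7*Z - 6 = -6 + 7*Z)
sqrt(m(10 - 15) + G(46)) = sqrt((-6 + 7*(10 - 15)) + 40*46**2) = sqrt((-6 + 7*(-5)) + 40*2116) = sqrt((-6 - 35) + 84640) = sqrt(-41 + 84640) = sqrt(84599)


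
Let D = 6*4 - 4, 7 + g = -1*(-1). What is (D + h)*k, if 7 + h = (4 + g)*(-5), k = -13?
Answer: -299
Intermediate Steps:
g = -6 (g = -7 - 1*(-1) = -7 + 1 = -6)
D = 20 (D = 24 - 4 = 20)
h = 3 (h = -7 + (4 - 6)*(-5) = -7 - 2*(-5) = -7 + 10 = 3)
(D + h)*k = (20 + 3)*(-13) = 23*(-13) = -299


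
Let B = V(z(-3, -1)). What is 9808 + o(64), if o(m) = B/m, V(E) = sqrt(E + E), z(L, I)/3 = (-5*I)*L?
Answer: 9808 + 3*I*sqrt(10)/64 ≈ 9808.0 + 0.14823*I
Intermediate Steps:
z(L, I) = -15*I*L (z(L, I) = 3*((-5*I)*L) = 3*(-5*I*L) = -15*I*L)
V(E) = sqrt(2)*sqrt(E) (V(E) = sqrt(2*E) = sqrt(2)*sqrt(E))
B = 3*I*sqrt(10) (B = sqrt(2)*sqrt(-15*(-1)*(-3)) = sqrt(2)*sqrt(-45) = sqrt(2)*(3*I*sqrt(5)) = 3*I*sqrt(10) ≈ 9.4868*I)
o(m) = 3*I*sqrt(10)/m (o(m) = (3*I*sqrt(10))/m = 3*I*sqrt(10)/m)
9808 + o(64) = 9808 + 3*I*sqrt(10)/64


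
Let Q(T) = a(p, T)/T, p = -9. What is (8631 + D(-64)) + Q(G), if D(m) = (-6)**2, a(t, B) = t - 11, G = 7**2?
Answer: 424663/49 ≈ 8666.6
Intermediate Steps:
G = 49
a(t, B) = -11 + t
Q(T) = -20/T (Q(T) = (-11 - 9)/T = -20/T)
D(m) = 36
(8631 + D(-64)) + Q(G) = (8631 + 36) - 20/49 = 8667 - 20*1/49 = 8667 - 20/49 = 424663/49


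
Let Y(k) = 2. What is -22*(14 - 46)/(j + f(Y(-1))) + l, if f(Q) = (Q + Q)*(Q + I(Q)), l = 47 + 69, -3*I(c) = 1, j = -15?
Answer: 788/25 ≈ 31.520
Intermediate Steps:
I(c) = -1/3 (I(c) = -1/3*1 = -1/3)
l = 116
f(Q) = 2*Q*(-1/3 + Q) (f(Q) = (Q + Q)*(Q - 1/3) = (2*Q)*(-1/3 + Q) = 2*Q*(-1/3 + Q))
-22*(14 - 46)/(j + f(Y(-1))) + l = -22*(14 - 46)/(-15 + (2/3)*2*(-1 + 3*2)) + 116 = -(-704)/(-15 + (2/3)*2*(-1 + 6)) + 116 = -(-704)/(-15 + (2/3)*2*5) + 116 = -(-704)/(-15 + 20/3) + 116 = -(-704)/(-25/3) + 116 = -(-704)*(-3)/25 + 116 = -22*96/25 + 116 = -2112/25 + 116 = 788/25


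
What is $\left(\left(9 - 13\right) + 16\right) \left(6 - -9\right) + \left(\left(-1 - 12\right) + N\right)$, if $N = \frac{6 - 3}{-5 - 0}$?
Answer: $\frac{832}{5} \approx 166.4$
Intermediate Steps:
$N = - \frac{3}{5}$ ($N = \frac{3}{-5 + \left(-3 + 3\right)} = \frac{3}{-5 + 0} = \frac{3}{-5} = 3 \left(- \frac{1}{5}\right) = - \frac{3}{5} \approx -0.6$)
$\left(\left(9 - 13\right) + 16\right) \left(6 - -9\right) + \left(\left(-1 - 12\right) + N\right) = \left(\left(9 - 13\right) + 16\right) \left(6 - -9\right) - \frac{68}{5} = \left(-4 + 16\right) \left(6 + 9\right) - \frac{68}{5} = 12 \cdot 15 - \frac{68}{5} = 180 - \frac{68}{5} = \frac{832}{5}$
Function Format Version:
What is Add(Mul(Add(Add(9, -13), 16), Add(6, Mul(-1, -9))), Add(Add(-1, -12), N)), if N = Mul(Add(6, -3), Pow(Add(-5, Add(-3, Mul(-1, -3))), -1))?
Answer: Rational(832, 5) ≈ 166.40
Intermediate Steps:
N = Rational(-3, 5) (N = Mul(3, Pow(Add(-5, Add(-3, 3)), -1)) = Mul(3, Pow(Add(-5, 0), -1)) = Mul(3, Pow(-5, -1)) = Mul(3, Rational(-1, 5)) = Rational(-3, 5) ≈ -0.60000)
Add(Mul(Add(Add(9, -13), 16), Add(6, Mul(-1, -9))), Add(Add(-1, -12), N)) = Add(Mul(Add(Add(9, -13), 16), Add(6, Mul(-1, -9))), Add(Add(-1, -12), Rational(-3, 5))) = Add(Mul(Add(-4, 16), Add(6, 9)), Add(-13, Rational(-3, 5))) = Add(Mul(12, 15), Rational(-68, 5)) = Add(180, Rational(-68, 5)) = Rational(832, 5)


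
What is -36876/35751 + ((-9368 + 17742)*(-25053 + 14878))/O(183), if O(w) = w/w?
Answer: -1015393359942/11917 ≈ -8.5206e+7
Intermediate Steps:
O(w) = 1
-36876/35751 + ((-9368 + 17742)*(-25053 + 14878))/O(183) = -36876/35751 + ((-9368 + 17742)*(-25053 + 14878))/1 = -36876*1/35751 + (8374*(-10175))*1 = -12292/11917 - 85205450*1 = -12292/11917 - 85205450 = -1015393359942/11917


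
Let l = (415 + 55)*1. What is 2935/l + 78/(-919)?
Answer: 532121/86386 ≈ 6.1598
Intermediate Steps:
l = 470 (l = 470*1 = 470)
2935/l + 78/(-919) = 2935/470 + 78/(-919) = 2935*(1/470) + 78*(-1/919) = 587/94 - 78/919 = 532121/86386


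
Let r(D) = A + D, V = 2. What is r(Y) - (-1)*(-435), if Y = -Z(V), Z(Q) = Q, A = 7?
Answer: -430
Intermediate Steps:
Y = -2 (Y = -1*2 = -2)
r(D) = 7 + D
r(Y) - (-1)*(-435) = (7 - 2) - (-1)*(-435) = 5 - 1*435 = 5 - 435 = -430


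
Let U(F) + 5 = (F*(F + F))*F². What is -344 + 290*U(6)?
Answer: 749886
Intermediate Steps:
U(F) = -5 + 2*F⁴ (U(F) = -5 + (F*(F + F))*F² = -5 + (F*(2*F))*F² = -5 + (2*F²)*F² = -5 + 2*F⁴)
-344 + 290*U(6) = -344 + 290*(-5 + 2*6⁴) = -344 + 290*(-5 + 2*1296) = -344 + 290*(-5 + 2592) = -344 + 290*2587 = -344 + 750230 = 749886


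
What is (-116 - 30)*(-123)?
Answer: 17958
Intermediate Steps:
(-116 - 30)*(-123) = -146*(-123) = 17958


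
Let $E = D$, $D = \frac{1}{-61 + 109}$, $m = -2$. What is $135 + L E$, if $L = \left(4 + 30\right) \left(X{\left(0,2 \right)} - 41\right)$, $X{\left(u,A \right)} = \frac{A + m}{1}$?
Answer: $\frac{2543}{24} \approx 105.96$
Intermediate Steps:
$D = \frac{1}{48} \approx 0.020833$
$E = \frac{1}{48} \approx 0.020833$
$X{\left(u,A \right)} = -2 + A$ ($X{\left(u,A \right)} = \frac{A - 2}{1} = \left(-2 + A\right) 1 = -2 + A$)
$L = -1394$ ($L = \left(4 + 30\right) \left(\left(-2 + 2\right) - 41\right) = 34 \left(0 - 41\right) = 34 \left(-41\right) = -1394$)
$135 + L E = 135 - \frac{697}{24} = \frac{2543}{24}$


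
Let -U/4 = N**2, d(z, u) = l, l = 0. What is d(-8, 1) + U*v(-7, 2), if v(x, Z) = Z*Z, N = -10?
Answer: -1600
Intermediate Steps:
v(x, Z) = Z**2
d(z, u) = 0
U = -400 (U = -4*(-10)**2 = -4*100 = -400)
d(-8, 1) + U*v(-7, 2) = 0 - 400*2**2 = 0 - 400*4 = 0 - 1600 = -1600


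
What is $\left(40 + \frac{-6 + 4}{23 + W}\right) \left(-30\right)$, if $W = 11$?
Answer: $- \frac{20370}{17} \approx -1198.2$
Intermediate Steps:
$\left(40 + \frac{-6 + 4}{23 + W}\right) \left(-30\right) = \left(40 + \frac{-6 + 4}{23 + 11}\right) \left(-30\right) = \left(40 - \frac{2}{34}\right) \left(-30\right) = \left(40 - \frac{1}{17}\right) \left(-30\right) = \frac{679}{17} \left(-30\right) = - \frac{20370}{17}$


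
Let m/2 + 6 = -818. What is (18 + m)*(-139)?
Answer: 226570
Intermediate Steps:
m = -1648 (m = -12 + 2*(-818) = -12 - 1636 = -1648)
(18 + m)*(-139) = (18 - 1648)*(-139) = -1630*(-139) = 226570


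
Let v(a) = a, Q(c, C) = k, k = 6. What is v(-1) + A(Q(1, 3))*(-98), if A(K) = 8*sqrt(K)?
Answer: -1 - 784*sqrt(6) ≈ -1921.4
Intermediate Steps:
Q(c, C) = 6
v(-1) + A(Q(1, 3))*(-98) = -1 + (8*sqrt(6))*(-98) = -1 - 784*sqrt(6)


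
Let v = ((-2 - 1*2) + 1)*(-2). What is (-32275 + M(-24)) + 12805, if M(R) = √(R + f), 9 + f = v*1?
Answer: -19470 + 3*I*√3 ≈ -19470.0 + 5.1962*I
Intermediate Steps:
v = 6 (v = ((-2 - 2) + 1)*(-2) = (-4 + 1)*(-2) = -3*(-2) = 6)
f = -3 (f = -9 + 6*1 = -9 + 6 = -3)
M(R) = √(-3 + R) (M(R) = √(R - 3) = √(-3 + R))
(-32275 + M(-24)) + 12805 = (-32275 + √(-3 - 24)) + 12805 = (-32275 + √(-27)) + 12805 = (-32275 + 3*I*√3) + 12805 = -19470 + 3*I*√3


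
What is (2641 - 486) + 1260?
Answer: 3415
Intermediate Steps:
(2641 - 486) + 1260 = 2155 + 1260 = 3415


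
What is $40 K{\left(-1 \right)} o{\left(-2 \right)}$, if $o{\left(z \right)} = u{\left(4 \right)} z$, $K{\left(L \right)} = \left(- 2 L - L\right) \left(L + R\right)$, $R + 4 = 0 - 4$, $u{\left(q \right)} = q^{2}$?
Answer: $34560$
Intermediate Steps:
$R = -8$ ($R = -4 + \left(0 - 4\right) = -4 - 4 = -8$)
$K{\left(L \right)} = - 3 L \left(-8 + L\right)$ ($K{\left(L \right)} = \left(- 2 L - L\right) \left(L - 8\right) = - 3 L \left(-8 + L\right)$)
$o{\left(z \right)} = 16 z$ ($o{\left(z \right)} = 4^{2} z = 16 z$)
$40 K{\left(-1 \right)} o{\left(-2 \right)} = 40 \cdot 3 \left(-1\right) \left(8 - -1\right) 16 \left(-2\right) = 40 \cdot 3 \left(-1\right) \left(8 + 1\right) \left(-32\right) = 40 \cdot 3 \left(-1\right) 9 \left(-32\right) = 40 \left(-27\right) \left(-32\right) = \left(-1080\right) \left(-32\right) = 34560$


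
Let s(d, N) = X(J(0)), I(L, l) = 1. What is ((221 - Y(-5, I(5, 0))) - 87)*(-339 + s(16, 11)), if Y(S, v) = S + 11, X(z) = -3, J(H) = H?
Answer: -43776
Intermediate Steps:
s(d, N) = -3
Y(S, v) = 11 + S
((221 - Y(-5, I(5, 0))) - 87)*(-339 + s(16, 11)) = ((221 - (11 - 5)) - 87)*(-339 - 3) = ((221 - 1*6) - 87)*(-342) = ((221 - 6) - 87)*(-342) = (215 - 87)*(-342) = 128*(-342) = -43776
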